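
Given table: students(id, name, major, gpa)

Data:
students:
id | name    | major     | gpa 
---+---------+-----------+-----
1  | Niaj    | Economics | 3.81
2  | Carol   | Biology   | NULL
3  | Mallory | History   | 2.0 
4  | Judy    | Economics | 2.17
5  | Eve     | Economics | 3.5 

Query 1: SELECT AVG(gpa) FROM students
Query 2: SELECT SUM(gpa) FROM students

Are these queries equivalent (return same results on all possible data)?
No, not equivalent

Query 1 returns: [(2.87,)]
Query 2 returns: [(11.48,)]

Reason: AVG vs SUM give different aggregate values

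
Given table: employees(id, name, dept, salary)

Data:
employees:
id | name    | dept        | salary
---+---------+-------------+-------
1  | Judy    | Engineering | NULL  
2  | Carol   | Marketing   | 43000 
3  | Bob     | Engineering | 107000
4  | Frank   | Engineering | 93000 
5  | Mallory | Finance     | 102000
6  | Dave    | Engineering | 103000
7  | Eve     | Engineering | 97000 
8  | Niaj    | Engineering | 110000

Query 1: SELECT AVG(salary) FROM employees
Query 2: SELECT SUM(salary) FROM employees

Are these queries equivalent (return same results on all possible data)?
No, not equivalent

Query 1 returns: [(93571.42857142857,)]
Query 2 returns: [(655000,)]

Reason: AVG vs SUM give different aggregate values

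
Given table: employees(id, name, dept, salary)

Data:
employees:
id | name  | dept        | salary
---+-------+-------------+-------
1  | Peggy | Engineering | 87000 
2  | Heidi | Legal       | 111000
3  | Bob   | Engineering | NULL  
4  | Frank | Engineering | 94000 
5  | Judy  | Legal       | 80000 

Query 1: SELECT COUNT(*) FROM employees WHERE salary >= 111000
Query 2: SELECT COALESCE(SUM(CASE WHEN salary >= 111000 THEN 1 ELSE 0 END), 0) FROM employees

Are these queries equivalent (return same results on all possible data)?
Yes, equivalent

Both queries return: [(1,)]

Reason: COUNT with WHERE vs conditional SUM (COALESCE handles empty-table NULL)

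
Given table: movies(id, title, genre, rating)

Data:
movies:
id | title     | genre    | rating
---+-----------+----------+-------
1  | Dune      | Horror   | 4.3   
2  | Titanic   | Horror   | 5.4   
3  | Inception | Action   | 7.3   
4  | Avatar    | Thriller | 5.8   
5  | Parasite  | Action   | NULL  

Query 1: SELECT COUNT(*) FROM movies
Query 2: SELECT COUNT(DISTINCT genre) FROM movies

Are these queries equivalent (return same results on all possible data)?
No, not equivalent

Query 1 returns: [(5,)]
Query 2 returns: [(3,)]

Reason: COUNT(*) counts rows, COUNT(DISTINCT genre) counts unique genres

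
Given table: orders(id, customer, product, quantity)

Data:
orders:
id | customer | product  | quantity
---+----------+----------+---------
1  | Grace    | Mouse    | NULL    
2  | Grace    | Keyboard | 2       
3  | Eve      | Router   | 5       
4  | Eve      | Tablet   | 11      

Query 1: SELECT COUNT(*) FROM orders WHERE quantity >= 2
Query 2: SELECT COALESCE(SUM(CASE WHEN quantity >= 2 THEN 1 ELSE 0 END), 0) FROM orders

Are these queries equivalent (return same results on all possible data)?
Yes, equivalent

Both queries return: [(3,)]

Reason: COUNT with WHERE vs conditional SUM (COALESCE handles empty-table NULL)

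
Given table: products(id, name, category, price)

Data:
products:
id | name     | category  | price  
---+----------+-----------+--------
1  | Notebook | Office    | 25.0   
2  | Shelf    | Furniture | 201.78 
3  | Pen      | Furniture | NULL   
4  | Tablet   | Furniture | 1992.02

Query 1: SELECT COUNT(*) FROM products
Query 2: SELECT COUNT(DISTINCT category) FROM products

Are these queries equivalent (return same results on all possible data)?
No, not equivalent

Query 1 returns: [(4,)]
Query 2 returns: [(2,)]

Reason: COUNT(*) counts rows, COUNT(DISTINCT category) counts unique categorys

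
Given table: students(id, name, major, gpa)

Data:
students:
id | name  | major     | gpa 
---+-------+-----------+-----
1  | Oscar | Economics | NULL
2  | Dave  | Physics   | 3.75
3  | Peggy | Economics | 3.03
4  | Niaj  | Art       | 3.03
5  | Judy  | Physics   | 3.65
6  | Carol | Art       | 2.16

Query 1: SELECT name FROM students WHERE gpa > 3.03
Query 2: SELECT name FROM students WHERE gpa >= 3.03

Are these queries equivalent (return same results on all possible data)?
No, not equivalent

Query 1 returns: [('Dave',), ('Judy',)]
Query 2 returns: [('Dave',), ('Peggy',), ('Niaj',), ('Judy',)]

Reason: > vs >= gives different results when gpa = 3.03 exists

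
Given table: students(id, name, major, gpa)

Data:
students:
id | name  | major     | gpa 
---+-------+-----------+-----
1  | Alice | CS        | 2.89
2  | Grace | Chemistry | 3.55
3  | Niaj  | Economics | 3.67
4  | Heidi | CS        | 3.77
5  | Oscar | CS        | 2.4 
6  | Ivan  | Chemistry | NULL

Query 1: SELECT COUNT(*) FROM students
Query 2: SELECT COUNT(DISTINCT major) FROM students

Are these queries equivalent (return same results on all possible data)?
No, not equivalent

Query 1 returns: [(6,)]
Query 2 returns: [(3,)]

Reason: COUNT(*) counts rows, COUNT(DISTINCT major) counts unique majors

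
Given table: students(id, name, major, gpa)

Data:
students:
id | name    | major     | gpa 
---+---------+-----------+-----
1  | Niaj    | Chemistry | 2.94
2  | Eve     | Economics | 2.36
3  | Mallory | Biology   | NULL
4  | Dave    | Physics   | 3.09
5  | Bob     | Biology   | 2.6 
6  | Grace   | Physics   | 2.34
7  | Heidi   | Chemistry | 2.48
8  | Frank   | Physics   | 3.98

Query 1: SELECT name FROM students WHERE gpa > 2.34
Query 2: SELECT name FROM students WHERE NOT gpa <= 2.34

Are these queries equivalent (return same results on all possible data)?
Yes, equivalent

Both queries return: [('Bob',), ('Dave',), ('Eve',), ('Frank',), ('Heidi',), ('Niaj',)]

Reason: Both filter gpa > 2.34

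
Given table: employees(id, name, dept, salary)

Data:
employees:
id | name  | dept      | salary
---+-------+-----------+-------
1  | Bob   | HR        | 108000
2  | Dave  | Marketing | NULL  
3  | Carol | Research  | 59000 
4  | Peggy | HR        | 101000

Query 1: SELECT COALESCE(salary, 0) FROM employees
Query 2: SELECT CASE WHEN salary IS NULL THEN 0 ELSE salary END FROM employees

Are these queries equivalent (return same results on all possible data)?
Yes, equivalent

Both queries return: [(0,), (59000,), (101000,), (108000,)]

Reason: COALESCE vs CASE for NULL handling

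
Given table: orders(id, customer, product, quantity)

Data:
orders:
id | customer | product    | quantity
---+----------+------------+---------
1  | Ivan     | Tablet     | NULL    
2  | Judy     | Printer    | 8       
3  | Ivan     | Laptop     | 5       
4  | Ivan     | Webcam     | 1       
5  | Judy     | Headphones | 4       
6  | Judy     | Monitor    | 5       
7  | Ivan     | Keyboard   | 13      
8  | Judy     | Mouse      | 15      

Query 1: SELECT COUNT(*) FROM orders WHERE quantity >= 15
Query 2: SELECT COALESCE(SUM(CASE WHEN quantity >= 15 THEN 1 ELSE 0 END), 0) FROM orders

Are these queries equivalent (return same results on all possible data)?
Yes, equivalent

Both queries return: [(1,)]

Reason: COUNT with WHERE vs conditional SUM (COALESCE handles empty-table NULL)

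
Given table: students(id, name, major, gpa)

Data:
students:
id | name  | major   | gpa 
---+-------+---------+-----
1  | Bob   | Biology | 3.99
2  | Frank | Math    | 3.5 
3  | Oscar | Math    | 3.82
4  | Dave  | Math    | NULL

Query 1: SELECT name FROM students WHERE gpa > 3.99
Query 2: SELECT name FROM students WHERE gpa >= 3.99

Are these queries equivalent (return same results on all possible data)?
No, not equivalent

Query 1 returns: []
Query 2 returns: [('Bob',)]

Reason: > vs >= gives different results when gpa = 3.99 exists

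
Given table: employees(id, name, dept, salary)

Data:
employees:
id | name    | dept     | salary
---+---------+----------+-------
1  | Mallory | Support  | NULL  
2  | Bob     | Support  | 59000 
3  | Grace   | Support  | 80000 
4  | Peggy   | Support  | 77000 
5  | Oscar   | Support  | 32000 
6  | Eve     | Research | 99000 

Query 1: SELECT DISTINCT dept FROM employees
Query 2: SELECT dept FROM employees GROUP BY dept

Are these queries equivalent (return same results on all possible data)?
Yes, equivalent

Both queries return: [('Research',), ('Support',)]

Reason: Both get unique depts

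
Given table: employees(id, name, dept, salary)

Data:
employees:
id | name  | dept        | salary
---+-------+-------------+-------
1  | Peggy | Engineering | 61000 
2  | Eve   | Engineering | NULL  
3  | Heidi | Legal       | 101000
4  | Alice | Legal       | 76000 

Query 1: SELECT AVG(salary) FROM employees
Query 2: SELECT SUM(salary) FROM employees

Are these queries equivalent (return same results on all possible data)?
No, not equivalent

Query 1 returns: [(79333.33333333333,)]
Query 2 returns: [(238000,)]

Reason: AVG vs SUM give different aggregate values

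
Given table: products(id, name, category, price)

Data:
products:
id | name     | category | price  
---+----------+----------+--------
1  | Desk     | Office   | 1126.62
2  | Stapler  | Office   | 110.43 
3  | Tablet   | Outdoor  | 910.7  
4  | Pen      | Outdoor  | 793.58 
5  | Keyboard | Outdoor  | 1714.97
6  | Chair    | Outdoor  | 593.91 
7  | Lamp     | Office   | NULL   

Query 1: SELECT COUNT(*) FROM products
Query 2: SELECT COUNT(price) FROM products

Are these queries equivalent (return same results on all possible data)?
No, not equivalent

Query 1 returns: [(7,)]
Query 2 returns: [(6,)]

Reason: COUNT(*) includes NULLs, COUNT(column) excludes them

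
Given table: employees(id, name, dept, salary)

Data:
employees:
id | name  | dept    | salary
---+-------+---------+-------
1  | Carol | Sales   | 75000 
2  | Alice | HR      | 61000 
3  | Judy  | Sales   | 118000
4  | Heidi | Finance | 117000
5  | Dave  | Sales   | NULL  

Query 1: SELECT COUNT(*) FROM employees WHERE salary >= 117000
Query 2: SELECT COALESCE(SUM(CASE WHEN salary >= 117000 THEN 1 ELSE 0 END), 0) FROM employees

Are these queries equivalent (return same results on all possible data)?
Yes, equivalent

Both queries return: [(2,)]

Reason: COUNT with WHERE vs conditional SUM (COALESCE handles empty-table NULL)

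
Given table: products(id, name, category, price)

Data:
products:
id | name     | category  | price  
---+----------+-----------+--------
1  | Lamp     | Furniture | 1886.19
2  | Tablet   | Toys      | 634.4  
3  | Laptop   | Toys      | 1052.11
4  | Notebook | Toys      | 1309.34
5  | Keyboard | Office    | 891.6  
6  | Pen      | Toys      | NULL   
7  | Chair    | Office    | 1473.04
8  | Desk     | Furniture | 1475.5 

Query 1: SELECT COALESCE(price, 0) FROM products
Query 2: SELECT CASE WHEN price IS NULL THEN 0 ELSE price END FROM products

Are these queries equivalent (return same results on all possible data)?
Yes, equivalent

Both queries return: [(0,), (634.4,), (891.6,), (1052.11,), (1309.34,), (1473.04,), (1475.5,), (1886.19,)]

Reason: COALESCE vs CASE for NULL handling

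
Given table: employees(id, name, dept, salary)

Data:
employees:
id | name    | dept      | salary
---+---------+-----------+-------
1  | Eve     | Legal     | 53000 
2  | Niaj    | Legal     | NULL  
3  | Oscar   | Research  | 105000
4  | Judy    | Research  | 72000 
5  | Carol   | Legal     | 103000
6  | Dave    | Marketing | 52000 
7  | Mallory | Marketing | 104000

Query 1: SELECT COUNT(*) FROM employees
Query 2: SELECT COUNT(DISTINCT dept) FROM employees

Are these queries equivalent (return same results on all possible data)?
No, not equivalent

Query 1 returns: [(7,)]
Query 2 returns: [(3,)]

Reason: COUNT(*) counts rows, COUNT(DISTINCT dept) counts unique depts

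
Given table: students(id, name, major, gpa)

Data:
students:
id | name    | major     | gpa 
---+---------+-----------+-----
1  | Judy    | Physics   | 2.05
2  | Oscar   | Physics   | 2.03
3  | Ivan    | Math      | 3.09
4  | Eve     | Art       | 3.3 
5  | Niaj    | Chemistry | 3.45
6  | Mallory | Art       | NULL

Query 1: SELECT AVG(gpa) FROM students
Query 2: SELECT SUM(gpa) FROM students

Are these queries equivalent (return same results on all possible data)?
No, not equivalent

Query 1 returns: [(2.784,)]
Query 2 returns: [(13.92,)]

Reason: AVG vs SUM give different aggregate values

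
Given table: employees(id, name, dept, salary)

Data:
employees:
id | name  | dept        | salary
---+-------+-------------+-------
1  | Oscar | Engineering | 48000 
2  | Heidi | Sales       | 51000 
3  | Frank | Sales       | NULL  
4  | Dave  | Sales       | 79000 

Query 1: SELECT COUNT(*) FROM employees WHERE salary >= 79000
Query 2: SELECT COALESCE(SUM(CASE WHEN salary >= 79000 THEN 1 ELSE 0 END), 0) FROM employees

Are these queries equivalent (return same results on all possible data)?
Yes, equivalent

Both queries return: [(1,)]

Reason: COUNT with WHERE vs conditional SUM (COALESCE handles empty-table NULL)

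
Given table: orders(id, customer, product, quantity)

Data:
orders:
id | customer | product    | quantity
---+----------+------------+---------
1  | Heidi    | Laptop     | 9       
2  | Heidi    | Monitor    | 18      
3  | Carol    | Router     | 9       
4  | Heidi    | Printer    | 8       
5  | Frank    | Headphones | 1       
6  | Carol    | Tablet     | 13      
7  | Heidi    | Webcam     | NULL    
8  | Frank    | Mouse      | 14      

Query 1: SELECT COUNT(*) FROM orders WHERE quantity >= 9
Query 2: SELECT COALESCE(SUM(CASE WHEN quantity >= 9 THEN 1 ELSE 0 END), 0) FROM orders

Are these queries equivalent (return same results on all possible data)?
Yes, equivalent

Both queries return: [(5,)]

Reason: COUNT with WHERE vs conditional SUM (COALESCE handles empty-table NULL)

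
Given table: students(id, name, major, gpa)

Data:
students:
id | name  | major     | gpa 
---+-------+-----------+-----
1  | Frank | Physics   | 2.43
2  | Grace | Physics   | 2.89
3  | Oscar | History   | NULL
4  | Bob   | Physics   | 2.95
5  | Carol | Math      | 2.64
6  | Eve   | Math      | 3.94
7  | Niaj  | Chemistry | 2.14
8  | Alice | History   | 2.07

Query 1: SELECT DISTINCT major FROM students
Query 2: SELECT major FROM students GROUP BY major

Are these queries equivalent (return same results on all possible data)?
Yes, equivalent

Both queries return: [('Chemistry',), ('History',), ('Math',), ('Physics',)]

Reason: Both get unique majors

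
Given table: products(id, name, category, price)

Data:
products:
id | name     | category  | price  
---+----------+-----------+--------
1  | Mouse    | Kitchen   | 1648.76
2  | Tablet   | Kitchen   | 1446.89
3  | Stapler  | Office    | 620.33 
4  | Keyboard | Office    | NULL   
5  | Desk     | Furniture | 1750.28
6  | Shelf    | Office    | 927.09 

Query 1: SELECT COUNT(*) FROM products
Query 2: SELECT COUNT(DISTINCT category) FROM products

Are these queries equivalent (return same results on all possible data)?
No, not equivalent

Query 1 returns: [(6,)]
Query 2 returns: [(3,)]

Reason: COUNT(*) counts rows, COUNT(DISTINCT category) counts unique categorys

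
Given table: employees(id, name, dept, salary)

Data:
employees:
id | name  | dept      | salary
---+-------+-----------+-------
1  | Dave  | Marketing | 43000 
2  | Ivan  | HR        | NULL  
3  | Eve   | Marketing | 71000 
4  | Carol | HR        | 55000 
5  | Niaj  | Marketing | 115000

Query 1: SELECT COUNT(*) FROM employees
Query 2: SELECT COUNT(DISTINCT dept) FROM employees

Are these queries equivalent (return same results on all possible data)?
No, not equivalent

Query 1 returns: [(5,)]
Query 2 returns: [(2,)]

Reason: COUNT(*) counts rows, COUNT(DISTINCT dept) counts unique depts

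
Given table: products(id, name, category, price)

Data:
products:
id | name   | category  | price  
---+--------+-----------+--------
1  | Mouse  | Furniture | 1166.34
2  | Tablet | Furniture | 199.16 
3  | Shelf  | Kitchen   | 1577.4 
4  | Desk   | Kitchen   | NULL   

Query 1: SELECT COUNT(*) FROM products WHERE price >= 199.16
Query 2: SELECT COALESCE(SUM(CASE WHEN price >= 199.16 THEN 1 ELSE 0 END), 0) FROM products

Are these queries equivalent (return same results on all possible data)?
Yes, equivalent

Both queries return: [(3,)]

Reason: COUNT with WHERE vs conditional SUM (COALESCE handles empty-table NULL)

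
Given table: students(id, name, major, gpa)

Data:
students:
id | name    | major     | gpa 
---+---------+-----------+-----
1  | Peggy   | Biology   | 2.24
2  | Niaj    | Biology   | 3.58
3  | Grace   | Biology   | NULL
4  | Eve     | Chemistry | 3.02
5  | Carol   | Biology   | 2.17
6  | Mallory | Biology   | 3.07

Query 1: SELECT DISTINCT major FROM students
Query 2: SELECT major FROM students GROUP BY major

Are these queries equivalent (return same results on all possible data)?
Yes, equivalent

Both queries return: [('Biology',), ('Chemistry',)]

Reason: Both get unique majors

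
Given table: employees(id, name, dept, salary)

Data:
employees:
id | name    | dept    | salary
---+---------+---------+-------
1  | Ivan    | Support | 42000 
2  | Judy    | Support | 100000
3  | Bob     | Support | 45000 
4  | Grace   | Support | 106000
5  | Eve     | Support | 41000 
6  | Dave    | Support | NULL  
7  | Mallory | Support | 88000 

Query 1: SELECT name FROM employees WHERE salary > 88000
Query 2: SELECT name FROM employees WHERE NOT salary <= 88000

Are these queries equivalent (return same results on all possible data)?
Yes, equivalent

Both queries return: [('Grace',), ('Judy',)]

Reason: Both filter salary > 88000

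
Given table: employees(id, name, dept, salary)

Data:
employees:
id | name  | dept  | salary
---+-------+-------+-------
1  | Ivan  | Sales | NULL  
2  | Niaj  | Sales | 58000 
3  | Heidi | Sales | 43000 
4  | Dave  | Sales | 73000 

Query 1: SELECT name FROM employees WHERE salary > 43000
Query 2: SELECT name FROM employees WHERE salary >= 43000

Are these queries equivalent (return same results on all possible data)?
No, not equivalent

Query 1 returns: [('Niaj',), ('Dave',)]
Query 2 returns: [('Niaj',), ('Heidi',), ('Dave',)]

Reason: > vs >= gives different results when salary = 43000 exists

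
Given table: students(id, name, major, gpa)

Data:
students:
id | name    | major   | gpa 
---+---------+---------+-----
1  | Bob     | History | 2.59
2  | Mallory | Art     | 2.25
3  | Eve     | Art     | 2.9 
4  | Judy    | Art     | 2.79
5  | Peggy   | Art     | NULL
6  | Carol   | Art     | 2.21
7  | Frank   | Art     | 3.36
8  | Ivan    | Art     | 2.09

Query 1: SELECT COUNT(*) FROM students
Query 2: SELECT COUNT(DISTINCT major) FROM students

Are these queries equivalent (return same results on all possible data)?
No, not equivalent

Query 1 returns: [(8,)]
Query 2 returns: [(2,)]

Reason: COUNT(*) counts rows, COUNT(DISTINCT major) counts unique majors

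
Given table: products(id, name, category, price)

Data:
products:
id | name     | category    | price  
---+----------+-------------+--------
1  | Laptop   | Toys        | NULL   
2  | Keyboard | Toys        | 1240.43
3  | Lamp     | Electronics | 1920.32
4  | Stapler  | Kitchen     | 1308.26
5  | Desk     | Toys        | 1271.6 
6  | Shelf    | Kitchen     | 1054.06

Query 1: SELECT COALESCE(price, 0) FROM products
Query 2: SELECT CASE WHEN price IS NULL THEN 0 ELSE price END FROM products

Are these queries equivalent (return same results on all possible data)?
Yes, equivalent

Both queries return: [(0,), (1054.06,), (1240.43,), (1271.6,), (1308.26,), (1920.32,)]

Reason: COALESCE vs CASE for NULL handling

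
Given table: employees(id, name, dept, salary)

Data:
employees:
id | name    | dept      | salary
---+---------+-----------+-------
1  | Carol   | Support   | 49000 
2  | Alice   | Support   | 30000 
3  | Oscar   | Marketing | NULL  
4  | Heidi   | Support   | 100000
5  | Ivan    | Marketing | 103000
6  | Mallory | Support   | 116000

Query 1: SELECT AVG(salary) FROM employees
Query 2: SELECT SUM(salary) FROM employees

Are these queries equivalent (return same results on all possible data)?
No, not equivalent

Query 1 returns: [(79600.0,)]
Query 2 returns: [(398000,)]

Reason: AVG vs SUM give different aggregate values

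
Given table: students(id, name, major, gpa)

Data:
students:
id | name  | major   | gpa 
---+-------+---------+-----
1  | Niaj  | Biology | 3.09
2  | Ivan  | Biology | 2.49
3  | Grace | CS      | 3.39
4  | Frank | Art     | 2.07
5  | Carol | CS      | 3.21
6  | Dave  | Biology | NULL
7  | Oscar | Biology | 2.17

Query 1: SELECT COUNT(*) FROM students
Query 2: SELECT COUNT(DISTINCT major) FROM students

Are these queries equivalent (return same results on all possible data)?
No, not equivalent

Query 1 returns: [(7,)]
Query 2 returns: [(3,)]

Reason: COUNT(*) counts rows, COUNT(DISTINCT major) counts unique majors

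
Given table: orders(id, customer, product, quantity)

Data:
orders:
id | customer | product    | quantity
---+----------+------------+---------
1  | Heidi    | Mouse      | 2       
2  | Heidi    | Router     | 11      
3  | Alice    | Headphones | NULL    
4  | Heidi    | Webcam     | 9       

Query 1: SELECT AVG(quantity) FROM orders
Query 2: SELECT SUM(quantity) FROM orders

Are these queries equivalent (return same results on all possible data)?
No, not equivalent

Query 1 returns: [(7.333333333333333,)]
Query 2 returns: [(22,)]

Reason: AVG vs SUM give different aggregate values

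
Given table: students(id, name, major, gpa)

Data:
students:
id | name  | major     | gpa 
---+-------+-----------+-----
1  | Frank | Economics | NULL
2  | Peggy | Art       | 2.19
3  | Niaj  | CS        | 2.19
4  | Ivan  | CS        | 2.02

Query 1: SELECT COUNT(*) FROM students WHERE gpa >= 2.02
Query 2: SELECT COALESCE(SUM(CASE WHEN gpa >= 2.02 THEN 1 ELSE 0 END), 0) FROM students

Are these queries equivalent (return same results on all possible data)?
Yes, equivalent

Both queries return: [(3,)]

Reason: COUNT with WHERE vs conditional SUM (COALESCE handles empty-table NULL)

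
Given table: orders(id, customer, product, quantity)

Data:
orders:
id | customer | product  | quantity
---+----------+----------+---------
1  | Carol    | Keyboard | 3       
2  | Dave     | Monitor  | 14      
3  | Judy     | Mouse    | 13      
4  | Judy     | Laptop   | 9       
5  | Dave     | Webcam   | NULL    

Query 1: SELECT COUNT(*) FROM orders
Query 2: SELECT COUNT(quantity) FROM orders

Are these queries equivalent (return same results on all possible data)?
No, not equivalent

Query 1 returns: [(5,)]
Query 2 returns: [(4,)]

Reason: COUNT(*) includes NULLs, COUNT(column) excludes them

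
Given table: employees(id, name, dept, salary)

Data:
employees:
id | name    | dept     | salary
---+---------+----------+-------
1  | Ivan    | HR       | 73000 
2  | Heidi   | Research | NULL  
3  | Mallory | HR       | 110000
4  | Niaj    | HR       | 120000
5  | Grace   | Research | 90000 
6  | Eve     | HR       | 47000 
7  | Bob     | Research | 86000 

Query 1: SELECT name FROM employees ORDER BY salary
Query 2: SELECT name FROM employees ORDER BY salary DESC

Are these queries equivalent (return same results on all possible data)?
No, not equivalent

Query 1 returns: [('Heidi',), ('Eve',), ('Ivan',), ('Bob',), ('Grace',), ('Mallory',), ('Niaj',)]
Query 2 returns: [('Niaj',), ('Mallory',), ('Grace',), ('Bob',), ('Ivan',), ('Eve',), ('Heidi',)]

Reason: ASC vs DESC gives opposite ordering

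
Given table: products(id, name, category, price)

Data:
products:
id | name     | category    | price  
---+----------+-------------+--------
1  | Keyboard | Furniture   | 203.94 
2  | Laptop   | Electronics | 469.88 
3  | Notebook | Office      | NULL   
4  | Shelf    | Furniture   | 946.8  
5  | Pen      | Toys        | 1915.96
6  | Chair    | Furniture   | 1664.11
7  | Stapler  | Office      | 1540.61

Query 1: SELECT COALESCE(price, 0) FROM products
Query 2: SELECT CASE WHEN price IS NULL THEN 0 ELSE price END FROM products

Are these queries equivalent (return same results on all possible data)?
Yes, equivalent

Both queries return: [(0,), (203.94,), (469.88,), (946.8,), (1540.61,), (1664.11,), (1915.96,)]

Reason: COALESCE vs CASE for NULL handling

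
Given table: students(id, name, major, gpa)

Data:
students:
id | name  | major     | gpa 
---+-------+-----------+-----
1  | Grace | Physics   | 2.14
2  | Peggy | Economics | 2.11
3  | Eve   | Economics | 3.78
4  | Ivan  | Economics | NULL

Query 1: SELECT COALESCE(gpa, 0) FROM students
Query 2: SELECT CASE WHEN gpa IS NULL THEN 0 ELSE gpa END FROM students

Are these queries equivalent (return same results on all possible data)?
Yes, equivalent

Both queries return: [(0,), (2.11,), (2.14,), (3.78,)]

Reason: COALESCE vs CASE for NULL handling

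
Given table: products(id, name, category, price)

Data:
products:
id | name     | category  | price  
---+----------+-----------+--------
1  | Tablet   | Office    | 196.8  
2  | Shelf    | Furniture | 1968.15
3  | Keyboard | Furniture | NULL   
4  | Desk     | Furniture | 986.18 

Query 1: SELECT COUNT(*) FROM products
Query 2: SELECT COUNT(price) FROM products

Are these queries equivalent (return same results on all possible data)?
No, not equivalent

Query 1 returns: [(4,)]
Query 2 returns: [(3,)]

Reason: COUNT(*) includes NULLs, COUNT(column) excludes them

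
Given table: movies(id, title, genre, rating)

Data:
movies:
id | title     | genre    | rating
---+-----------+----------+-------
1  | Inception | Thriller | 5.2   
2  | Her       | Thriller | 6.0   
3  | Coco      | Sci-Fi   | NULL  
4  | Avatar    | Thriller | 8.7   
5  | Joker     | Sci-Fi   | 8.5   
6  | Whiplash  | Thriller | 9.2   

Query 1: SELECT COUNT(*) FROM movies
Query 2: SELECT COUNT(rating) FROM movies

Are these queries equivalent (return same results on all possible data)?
No, not equivalent

Query 1 returns: [(6,)]
Query 2 returns: [(5,)]

Reason: COUNT(*) includes NULLs, COUNT(column) excludes them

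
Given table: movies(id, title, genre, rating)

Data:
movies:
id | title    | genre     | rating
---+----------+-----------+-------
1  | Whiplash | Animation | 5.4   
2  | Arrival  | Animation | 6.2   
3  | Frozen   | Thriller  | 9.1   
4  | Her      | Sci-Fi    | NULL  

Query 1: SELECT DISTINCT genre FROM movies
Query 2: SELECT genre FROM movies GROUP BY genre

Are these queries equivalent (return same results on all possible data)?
Yes, equivalent

Both queries return: [('Animation',), ('Sci-Fi',), ('Thriller',)]

Reason: Both get unique genres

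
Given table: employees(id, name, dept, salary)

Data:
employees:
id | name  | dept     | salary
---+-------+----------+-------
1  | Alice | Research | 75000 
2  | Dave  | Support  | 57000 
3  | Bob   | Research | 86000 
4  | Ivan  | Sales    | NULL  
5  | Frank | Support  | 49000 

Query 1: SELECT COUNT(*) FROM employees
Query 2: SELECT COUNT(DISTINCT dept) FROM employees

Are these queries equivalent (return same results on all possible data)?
No, not equivalent

Query 1 returns: [(5,)]
Query 2 returns: [(3,)]

Reason: COUNT(*) counts rows, COUNT(DISTINCT dept) counts unique depts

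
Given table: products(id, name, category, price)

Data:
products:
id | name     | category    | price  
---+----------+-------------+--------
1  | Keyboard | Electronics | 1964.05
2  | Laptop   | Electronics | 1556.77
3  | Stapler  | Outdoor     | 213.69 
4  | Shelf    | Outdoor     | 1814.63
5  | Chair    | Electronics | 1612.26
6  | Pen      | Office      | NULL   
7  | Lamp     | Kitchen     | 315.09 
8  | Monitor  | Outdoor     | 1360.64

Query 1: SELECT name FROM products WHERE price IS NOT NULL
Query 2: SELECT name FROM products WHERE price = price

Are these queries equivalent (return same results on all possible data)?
Yes, equivalent

Both queries return: [('Chair',), ('Keyboard',), ('Lamp',), ('Laptop',), ('Monitor',), ('Shelf',), ('Stapler',)]

Reason: IS NOT NULL vs self-equality (both exclude NULLs)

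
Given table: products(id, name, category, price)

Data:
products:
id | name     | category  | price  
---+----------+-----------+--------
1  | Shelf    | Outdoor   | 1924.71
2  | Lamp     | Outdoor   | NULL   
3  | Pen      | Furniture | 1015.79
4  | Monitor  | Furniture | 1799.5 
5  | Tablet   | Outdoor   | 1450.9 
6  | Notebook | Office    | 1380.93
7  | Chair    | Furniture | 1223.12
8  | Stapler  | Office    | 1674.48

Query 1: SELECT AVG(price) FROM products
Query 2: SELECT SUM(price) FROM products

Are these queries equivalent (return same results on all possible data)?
No, not equivalent

Query 1 returns: [(1495.6328571428571,)]
Query 2 returns: [(10469.43,)]

Reason: AVG vs SUM give different aggregate values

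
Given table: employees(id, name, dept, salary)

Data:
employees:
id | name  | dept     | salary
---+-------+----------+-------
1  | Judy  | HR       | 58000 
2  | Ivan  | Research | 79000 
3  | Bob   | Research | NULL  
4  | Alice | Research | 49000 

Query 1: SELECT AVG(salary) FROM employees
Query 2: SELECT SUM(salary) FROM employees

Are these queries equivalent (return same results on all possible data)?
No, not equivalent

Query 1 returns: [(62000.0,)]
Query 2 returns: [(186000,)]

Reason: AVG vs SUM give different aggregate values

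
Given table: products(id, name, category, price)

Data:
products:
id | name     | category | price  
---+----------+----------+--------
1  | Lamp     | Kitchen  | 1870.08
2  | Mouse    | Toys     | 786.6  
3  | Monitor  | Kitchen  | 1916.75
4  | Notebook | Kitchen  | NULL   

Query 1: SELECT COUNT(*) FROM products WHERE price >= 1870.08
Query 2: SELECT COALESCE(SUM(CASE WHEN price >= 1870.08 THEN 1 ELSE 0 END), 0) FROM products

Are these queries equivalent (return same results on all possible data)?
Yes, equivalent

Both queries return: [(2,)]

Reason: COUNT with WHERE vs conditional SUM (COALESCE handles empty-table NULL)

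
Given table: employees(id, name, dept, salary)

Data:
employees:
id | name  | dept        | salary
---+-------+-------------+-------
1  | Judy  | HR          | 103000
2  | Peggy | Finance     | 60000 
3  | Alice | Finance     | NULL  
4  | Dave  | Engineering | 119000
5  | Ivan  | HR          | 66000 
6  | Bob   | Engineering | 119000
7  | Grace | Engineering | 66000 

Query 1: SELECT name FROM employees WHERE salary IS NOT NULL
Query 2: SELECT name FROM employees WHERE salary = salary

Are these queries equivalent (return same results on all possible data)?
Yes, equivalent

Both queries return: [('Bob',), ('Dave',), ('Grace',), ('Ivan',), ('Judy',), ('Peggy',)]

Reason: IS NOT NULL vs self-equality (both exclude NULLs)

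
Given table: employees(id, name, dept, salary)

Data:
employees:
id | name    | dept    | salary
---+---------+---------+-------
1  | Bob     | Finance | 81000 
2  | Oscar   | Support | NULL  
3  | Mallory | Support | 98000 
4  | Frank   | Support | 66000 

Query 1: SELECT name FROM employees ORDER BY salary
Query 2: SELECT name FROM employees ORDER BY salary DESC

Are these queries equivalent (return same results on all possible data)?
No, not equivalent

Query 1 returns: [('Oscar',), ('Frank',), ('Bob',), ('Mallory',)]
Query 2 returns: [('Mallory',), ('Bob',), ('Frank',), ('Oscar',)]

Reason: ASC vs DESC gives opposite ordering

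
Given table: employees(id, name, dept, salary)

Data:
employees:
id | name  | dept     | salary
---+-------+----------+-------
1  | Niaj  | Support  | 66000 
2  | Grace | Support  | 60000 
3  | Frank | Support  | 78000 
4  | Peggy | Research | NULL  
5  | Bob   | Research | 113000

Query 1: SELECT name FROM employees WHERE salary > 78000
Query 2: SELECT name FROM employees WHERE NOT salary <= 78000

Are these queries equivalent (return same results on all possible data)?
Yes, equivalent

Both queries return: [('Bob',)]

Reason: Both filter salary > 78000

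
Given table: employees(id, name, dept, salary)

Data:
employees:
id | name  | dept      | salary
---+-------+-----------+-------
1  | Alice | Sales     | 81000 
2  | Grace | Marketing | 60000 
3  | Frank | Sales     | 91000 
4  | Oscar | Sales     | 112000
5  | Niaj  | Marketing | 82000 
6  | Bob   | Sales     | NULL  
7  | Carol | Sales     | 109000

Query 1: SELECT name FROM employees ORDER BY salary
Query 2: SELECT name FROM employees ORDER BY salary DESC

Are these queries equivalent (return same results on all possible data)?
No, not equivalent

Query 1 returns: [('Bob',), ('Grace',), ('Alice',), ('Niaj',), ('Frank',), ('Carol',), ('Oscar',)]
Query 2 returns: [('Oscar',), ('Carol',), ('Frank',), ('Niaj',), ('Alice',), ('Grace',), ('Bob',)]

Reason: ASC vs DESC gives opposite ordering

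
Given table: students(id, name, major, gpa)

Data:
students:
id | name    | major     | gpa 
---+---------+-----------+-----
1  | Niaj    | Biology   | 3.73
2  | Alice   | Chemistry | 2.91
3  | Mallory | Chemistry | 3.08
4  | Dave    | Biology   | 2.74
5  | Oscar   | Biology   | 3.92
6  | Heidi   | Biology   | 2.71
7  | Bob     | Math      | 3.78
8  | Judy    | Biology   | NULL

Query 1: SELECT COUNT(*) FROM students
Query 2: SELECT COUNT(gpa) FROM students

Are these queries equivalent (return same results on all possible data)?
No, not equivalent

Query 1 returns: [(8,)]
Query 2 returns: [(7,)]

Reason: COUNT(*) includes NULLs, COUNT(column) excludes them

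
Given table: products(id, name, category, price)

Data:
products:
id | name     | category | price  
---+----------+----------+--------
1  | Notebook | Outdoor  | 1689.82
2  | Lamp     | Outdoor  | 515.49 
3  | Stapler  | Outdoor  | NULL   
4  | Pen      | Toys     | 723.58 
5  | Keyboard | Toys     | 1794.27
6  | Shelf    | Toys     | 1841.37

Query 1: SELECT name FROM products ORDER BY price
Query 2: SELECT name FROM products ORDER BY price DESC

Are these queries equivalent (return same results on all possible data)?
No, not equivalent

Query 1 returns: [('Stapler',), ('Lamp',), ('Pen',), ('Notebook',), ('Keyboard',), ('Shelf',)]
Query 2 returns: [('Shelf',), ('Keyboard',), ('Notebook',), ('Pen',), ('Lamp',), ('Stapler',)]

Reason: ASC vs DESC gives opposite ordering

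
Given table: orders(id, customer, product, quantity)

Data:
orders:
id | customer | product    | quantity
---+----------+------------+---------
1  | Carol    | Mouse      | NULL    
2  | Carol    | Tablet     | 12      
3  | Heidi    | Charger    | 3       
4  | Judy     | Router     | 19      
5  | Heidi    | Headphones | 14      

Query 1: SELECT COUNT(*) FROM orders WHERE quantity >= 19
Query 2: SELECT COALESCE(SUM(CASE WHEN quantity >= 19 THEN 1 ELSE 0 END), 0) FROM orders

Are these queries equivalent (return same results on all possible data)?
Yes, equivalent

Both queries return: [(1,)]

Reason: COUNT with WHERE vs conditional SUM (COALESCE handles empty-table NULL)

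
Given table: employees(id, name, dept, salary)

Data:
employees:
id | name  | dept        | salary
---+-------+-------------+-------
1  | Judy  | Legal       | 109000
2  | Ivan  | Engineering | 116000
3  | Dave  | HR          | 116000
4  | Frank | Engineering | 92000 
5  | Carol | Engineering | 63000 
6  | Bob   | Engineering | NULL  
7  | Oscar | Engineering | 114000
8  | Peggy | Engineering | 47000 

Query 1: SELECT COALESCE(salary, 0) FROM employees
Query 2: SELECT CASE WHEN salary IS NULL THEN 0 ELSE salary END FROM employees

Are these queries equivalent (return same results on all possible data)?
Yes, equivalent

Both queries return: [(0,), (47000,), (63000,), (92000,), (109000,), (114000,), (116000,), (116000,)]

Reason: COALESCE vs CASE for NULL handling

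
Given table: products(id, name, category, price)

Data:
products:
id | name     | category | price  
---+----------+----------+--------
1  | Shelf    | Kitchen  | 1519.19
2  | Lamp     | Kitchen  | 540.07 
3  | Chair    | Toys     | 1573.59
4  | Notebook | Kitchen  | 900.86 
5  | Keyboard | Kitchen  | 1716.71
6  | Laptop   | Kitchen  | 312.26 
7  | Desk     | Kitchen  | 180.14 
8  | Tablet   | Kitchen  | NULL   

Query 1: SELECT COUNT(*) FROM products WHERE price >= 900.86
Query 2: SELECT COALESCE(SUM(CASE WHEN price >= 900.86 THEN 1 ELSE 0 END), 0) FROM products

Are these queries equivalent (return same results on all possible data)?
Yes, equivalent

Both queries return: [(4,)]

Reason: COUNT with WHERE vs conditional SUM (COALESCE handles empty-table NULL)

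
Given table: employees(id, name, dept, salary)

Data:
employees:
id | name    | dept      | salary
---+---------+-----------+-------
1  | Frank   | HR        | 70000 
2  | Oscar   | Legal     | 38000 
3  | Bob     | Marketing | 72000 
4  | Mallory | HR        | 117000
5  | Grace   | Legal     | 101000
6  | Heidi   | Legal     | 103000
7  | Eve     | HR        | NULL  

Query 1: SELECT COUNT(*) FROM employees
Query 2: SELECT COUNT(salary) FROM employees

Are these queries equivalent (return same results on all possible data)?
No, not equivalent

Query 1 returns: [(7,)]
Query 2 returns: [(6,)]

Reason: COUNT(*) includes NULLs, COUNT(column) excludes them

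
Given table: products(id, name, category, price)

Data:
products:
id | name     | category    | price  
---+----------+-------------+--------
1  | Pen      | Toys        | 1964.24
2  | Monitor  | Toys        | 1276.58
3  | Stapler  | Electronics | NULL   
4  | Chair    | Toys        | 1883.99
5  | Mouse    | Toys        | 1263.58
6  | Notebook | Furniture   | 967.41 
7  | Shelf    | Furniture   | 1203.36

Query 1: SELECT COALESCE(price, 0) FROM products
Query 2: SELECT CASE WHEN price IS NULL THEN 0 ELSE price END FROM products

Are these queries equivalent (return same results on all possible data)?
Yes, equivalent

Both queries return: [(0,), (967.41,), (1203.36,), (1263.58,), (1276.58,), (1883.99,), (1964.24,)]

Reason: COALESCE vs CASE for NULL handling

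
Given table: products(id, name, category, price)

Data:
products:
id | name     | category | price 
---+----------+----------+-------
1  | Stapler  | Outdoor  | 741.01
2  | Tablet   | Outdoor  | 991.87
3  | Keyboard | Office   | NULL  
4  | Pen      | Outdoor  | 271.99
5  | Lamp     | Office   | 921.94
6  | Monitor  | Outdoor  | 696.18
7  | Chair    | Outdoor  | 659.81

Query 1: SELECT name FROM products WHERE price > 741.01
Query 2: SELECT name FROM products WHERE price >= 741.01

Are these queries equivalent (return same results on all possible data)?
No, not equivalent

Query 1 returns: [('Tablet',), ('Lamp',)]
Query 2 returns: [('Stapler',), ('Tablet',), ('Lamp',)]

Reason: > vs >= gives different results when price = 741.01 exists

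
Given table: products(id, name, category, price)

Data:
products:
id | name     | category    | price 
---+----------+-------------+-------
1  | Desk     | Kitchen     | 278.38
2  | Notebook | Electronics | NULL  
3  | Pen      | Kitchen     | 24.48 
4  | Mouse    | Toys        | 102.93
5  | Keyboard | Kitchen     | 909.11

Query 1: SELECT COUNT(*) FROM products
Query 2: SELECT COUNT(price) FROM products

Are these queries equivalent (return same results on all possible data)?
No, not equivalent

Query 1 returns: [(5,)]
Query 2 returns: [(4,)]

Reason: COUNT(*) includes NULLs, COUNT(column) excludes them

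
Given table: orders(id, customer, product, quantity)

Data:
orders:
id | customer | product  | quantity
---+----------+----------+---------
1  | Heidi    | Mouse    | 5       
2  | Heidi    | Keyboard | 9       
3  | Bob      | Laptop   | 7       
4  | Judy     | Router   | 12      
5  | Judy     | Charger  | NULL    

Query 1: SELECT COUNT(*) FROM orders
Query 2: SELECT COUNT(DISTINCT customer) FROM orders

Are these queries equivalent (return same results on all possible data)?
No, not equivalent

Query 1 returns: [(5,)]
Query 2 returns: [(3,)]

Reason: COUNT(*) counts rows, COUNT(DISTINCT customer) counts unique customers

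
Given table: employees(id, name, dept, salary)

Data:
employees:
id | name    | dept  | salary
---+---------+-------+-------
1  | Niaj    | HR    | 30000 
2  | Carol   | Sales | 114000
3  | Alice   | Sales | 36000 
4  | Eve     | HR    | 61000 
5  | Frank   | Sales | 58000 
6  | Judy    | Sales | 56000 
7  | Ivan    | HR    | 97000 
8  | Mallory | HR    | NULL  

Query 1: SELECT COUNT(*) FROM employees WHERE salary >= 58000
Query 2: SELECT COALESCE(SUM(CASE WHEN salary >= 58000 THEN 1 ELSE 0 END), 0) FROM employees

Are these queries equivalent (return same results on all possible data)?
Yes, equivalent

Both queries return: [(4,)]

Reason: COUNT with WHERE vs conditional SUM (COALESCE handles empty-table NULL)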